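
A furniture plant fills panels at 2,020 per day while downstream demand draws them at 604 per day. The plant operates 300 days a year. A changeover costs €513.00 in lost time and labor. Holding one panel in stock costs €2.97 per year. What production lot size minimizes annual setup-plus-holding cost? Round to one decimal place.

Q* ≈ 9,449.7 panels

Annual demand D = 604 × 300 = 181,200.
Production build-up factor (1 − d/p) = 1 − 604/2,020 = 0.7010.
Q* = √(2DS / (H(1 − d/p))) = √(2 × 181,200 × 513 / (2.97 × 0.7010)).
= √(185,911,200 / 2.0819) ≈ 9449.713.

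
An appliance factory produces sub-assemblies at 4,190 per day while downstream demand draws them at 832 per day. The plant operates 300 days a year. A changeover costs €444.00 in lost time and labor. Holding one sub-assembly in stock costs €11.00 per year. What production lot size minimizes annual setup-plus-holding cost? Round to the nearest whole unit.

Q* ≈ 5,014 sub-assemblies

Annual demand D = 832 × 300 = 249,600.
Production build-up factor (1 − d/p) = 1 − 832/4,190 = 0.8014.
Q* = √(2DS / (H(1 − d/p))) = √(2 × 249,600 × 444 / (11 × 0.8014)).
= √(221,644,800 / 8.8158) ≈ 5014.170.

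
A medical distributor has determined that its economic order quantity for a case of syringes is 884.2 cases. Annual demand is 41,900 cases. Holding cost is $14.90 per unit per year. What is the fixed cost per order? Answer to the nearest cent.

Squaring Q* = √(2DS/H) gives Q*² = 2DS/H.
From Q* = √(2DS/H): S = Q*²H / (2D) = 884.2² × 14.9 / (2 × 41,900) = 139.0091.

S ≈ $139.01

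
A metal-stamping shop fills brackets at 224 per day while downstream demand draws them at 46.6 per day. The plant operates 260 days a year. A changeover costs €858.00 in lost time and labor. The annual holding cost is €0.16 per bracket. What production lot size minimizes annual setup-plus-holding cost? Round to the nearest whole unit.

Annual demand D = 46.6 × 260 = 12,116.
Production build-up factor (1 − d/p) = 1 − 46.6/224 = 0.7920.
Q* = √(2DS / (H(1 − d/p))) = √(2 × 12,116 × 858 / (0.16 × 0.7920)).
= √(20,791,056 / 0.1267) ≈ 12809.303.

Q* ≈ 12,809 brackets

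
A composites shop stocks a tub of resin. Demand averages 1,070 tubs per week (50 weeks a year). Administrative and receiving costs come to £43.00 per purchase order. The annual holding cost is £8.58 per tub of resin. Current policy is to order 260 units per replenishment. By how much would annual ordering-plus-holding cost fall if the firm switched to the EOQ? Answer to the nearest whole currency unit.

Annual demand D = 1,070 × 50 = 53,500.
EOQ = √(2DS/H) = √(2 × 53,500 × 43 / 8.58) ≈ 732.29.
Cost at Q* = (D/Q*)S + (Q*/2)H = √(2DSH) ≈ £6,283.04.
Cost at Q = 260: (53,500/260)×43 + (260/2)×8.58 = £8,848.08 + £1,115.40 = £9,963.48.
Excess = £9,963.48 − £6,283.04 = £3,680.44.

Extra cost ≈ £3,680 per year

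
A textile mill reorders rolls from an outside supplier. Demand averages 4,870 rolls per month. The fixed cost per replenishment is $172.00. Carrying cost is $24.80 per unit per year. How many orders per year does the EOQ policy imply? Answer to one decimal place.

Annual demand D = 4,870 × 12 = 58,440.
The optimal lot size = √(2DS/H) = √(2 × 58,440 × 172 / 24.8) ≈ 900.34.
Orders per year = D / Q* = 58,440 / 900.34 ≈ 64.909.

N ≈ 64.9 orders per year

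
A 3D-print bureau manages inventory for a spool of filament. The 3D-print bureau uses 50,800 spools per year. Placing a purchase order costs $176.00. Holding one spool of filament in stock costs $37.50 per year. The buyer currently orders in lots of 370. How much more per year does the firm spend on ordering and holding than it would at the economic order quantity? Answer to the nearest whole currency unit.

Extra cost ≈ $5,207 per year

EOQ = √(2DS/H) = √(2 × 50,800 × 176 / 37.5) ≈ 690.54.
Cost at Q* = (D/Q*)S + (Q*/2)H = √(2DSH) ≈ $25,895.17.
Cost at Q = 370: (50,800/370)×176 + (370/2)×37.5 = $24,164.32 + $6,937.50 = $31,101.82.
Excess = $31,101.82 − $25,895.17 = $5,206.65.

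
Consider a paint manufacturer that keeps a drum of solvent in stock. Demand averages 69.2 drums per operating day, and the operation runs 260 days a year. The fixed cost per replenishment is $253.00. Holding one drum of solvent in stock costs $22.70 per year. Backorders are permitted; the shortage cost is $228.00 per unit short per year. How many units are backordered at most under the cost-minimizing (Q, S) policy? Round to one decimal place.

S* ≈ 60.1 drums

Annual demand D = 69.2 × 260 = 17,992.
With planned backorders, Q* = √(2DS/H) · √((H+B)/B).
√(2DS/H) = √(2 × 17,992 × 253 / 22.7) = 633.289.
√((H+B)/B) = √((22.7+228)/228) = 1.0486.
Q* ≈ 664.067.
S* = Q* · H/(H+B) = 664.067 × 22.7/250.7 ≈ 60.129.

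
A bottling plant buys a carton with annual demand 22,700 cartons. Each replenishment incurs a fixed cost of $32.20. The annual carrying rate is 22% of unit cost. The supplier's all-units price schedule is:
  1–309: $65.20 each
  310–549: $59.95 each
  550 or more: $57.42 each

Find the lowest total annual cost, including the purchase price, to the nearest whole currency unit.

Holding cost per unit per year at price C is H = 0.22·C.
Candidates are each tier's EOQ (if it falls in that tier) and each price-break quantity.
Tier 1 ($65.20): EOQ = 319.2 exceeds tier's upper bound 309, so this tier is dominated.
EOQ at $59.95 = 332.9 (feasible in tier 2): TC = 22,700×$59.95 + (22,700/332.9)×32.2 + (332.9/2)×0.22×$59.95 = $1,365,255.98.
EOQ at $57.42 = 340.2 < 550, so use break Q=550: TC = 22,700×$57.42 + (22,700/550.0)×32.2 + (550.0/2)×0.22×$57.42 = $1,308,236.89.
Lowest total cost among the candidates is at Q = 550.0.

TC* ≈ $1,308,237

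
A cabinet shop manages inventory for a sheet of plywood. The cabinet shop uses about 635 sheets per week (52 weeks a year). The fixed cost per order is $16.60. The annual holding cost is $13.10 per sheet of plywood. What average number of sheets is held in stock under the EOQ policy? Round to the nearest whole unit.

Average inventory ≈ 145 sheets

Annual demand D = 635 × 52 = 33,020.
EOQ = √(2DS/H) = √(2 × 33,020 × 16.6 / 13.1) ≈ 289.28.
Average inventory = Q*/2 ≈ 289.28 / 2 = 144.641.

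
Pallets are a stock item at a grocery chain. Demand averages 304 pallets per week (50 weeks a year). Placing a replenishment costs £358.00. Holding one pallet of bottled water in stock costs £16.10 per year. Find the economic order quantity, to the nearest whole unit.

Annual demand D = 304 × 50 = 15,200.
EOQ = √(2DS / H) = √(2 × 15,200 × 358 / 16.1).
= √(10,883,200 / 16.1) = √675,975.1553 ≈ 822.177.

Q* ≈ 822 pallets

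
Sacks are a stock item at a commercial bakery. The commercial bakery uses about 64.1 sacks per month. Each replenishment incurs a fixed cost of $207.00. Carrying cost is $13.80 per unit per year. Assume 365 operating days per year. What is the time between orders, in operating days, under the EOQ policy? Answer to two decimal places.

Annual demand D = 64.1 × 12 = 769.2.
Q* = √(2DS/H) = √(2 × 769.2 × 207 / 13.8) ≈ 151.91.
Cycle time = Q*/D × 365 = 151.91 / 769.2 × 365 ≈ 72.083 days.

T ≈ 72.08 days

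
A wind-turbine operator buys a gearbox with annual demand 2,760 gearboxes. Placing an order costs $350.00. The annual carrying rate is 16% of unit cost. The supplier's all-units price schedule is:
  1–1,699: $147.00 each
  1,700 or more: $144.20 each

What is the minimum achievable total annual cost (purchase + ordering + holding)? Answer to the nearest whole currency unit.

TC* ≈ $412,461

Holding cost per unit per year at price C is H = 0.16·C.
Candidates are each tier's EOQ (if it falls in that tier) and each price-break quantity.
EOQ at $147.00 = 286.6 (feasible in tier 1): TC = 2,760×$147.00 + (2,760/286.6)×350 + (286.6/2)×0.16×$147.00 = $412,460.97.
EOQ at $144.20 = 289.4 < 1700, so use break Q=1700: TC = 2,760×$144.20 + (2,760/1700.0)×350 + (1700.0/2)×0.16×$144.20 = $418,171.44.
Lowest total cost among the candidates is at Q = 286.6.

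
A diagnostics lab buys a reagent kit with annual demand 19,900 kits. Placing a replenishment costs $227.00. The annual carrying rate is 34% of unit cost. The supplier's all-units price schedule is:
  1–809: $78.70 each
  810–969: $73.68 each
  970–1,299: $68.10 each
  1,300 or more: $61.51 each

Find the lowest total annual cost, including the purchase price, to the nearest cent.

TC* ≈ $1,241,117.56

Holding cost per unit per year at price C is H = 0.34·C.
For each price level, check whether its EOQ is feasible; otherwise the best quantity at that price is the breakpoint.
EOQ at $78.70 = 581.1 (feasible in tier 1): TC = 19,900×$78.70 + (19,900/581.1)×227 + (581.1/2)×0.34×$78.70 = $1,581,678.24.
EOQ at $73.68 = 600.5 < 810, so use break Q=810: TC = 19,900×$73.68 + (19,900/810.0)×227 + (810.0/2)×0.34×$73.68 = $1,481,954.65.
EOQ at $68.10 = 624.7 < 970, so use break Q=970: TC = 19,900×$68.10 + (19,900/970.0)×227 + (970.0/2)×0.34×$68.10 = $1,371,076.70.
EOQ at $61.51 = 657.3 < 1300, so use break Q=1300: TC = 19,900×$61.51 + (19,900/1300.0)×227 + (1300.0/2)×0.34×$61.51 = $1,241,117.56.
Lowest total cost among the candidates is at Q = 1300.0.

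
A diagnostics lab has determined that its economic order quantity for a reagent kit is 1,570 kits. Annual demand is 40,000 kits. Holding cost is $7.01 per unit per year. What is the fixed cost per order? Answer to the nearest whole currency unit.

Invert the EOQ relation Q*² = 2DS/H.
From Q* = √(2DS/H): S = Q*²H / (2D) = 1,570² × 7.01 / (2 × 40,000) = 215.9869.

S ≈ $216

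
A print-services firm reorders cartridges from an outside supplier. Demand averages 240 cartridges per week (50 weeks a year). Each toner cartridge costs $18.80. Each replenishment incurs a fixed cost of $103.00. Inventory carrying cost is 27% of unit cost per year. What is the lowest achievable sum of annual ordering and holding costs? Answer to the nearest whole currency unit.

TC* ≈ $3,542

Annual demand D = 240 × 50 = 12,000.
Holding cost H = 0.27 × $18.80 = $5.0760 per unit per year.
The optimal lot size = √(2DS/H) = √(2 × 12,000 × 103 / 5.076) ≈ 697.85.
At Q*, ordering cost (D/Q*)S equals holding cost (Q*/2)H, each = √(DSH/2).
Minimum total = √(2DSH) = √(2 × 12,000 × 103 × 5.076) ≈ 3542.298.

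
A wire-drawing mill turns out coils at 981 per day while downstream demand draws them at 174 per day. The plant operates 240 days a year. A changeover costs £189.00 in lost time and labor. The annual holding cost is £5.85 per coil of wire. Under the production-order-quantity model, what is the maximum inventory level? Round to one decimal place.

Annual demand D = 174 × 240 = 41,760.
Production build-up factor (1 − d/p) = 1 − 174/981 = 0.8226.
Q* = √(2DS / (H(1 − d/p))) = √(2 × 41,760 × 189 / (5.85 × 0.8226)).
= √(15,785,280 / 4.8124) ≈ 1811.115.
Maximum inventory = Q*(1 − d/p) = 1811.115 × 0.8226 ≈ 1489.877.

I_max ≈ 1,489.9 coils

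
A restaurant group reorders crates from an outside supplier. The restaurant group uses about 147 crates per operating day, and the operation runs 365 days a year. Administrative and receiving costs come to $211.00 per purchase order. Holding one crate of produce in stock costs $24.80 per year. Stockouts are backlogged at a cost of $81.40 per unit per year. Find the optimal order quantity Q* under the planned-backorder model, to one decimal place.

Q* ≈ 1,091.4 crates

Annual demand D = 147 × 365 = 53,655.
With planned backorders, Q* = √(2DS/H) · √((H+B)/B).
√(2DS/H) = √(2 × 53,655 × 211 / 24.8) = 955.511.
√((H+B)/B) = √((24.8+81.4)/81.4) = 1.1422.
Q* ≈ 1091.404.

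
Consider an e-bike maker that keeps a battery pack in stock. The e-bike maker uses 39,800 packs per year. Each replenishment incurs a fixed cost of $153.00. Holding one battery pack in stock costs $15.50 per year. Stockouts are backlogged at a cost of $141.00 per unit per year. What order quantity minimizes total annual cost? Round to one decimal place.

With planned backorders, Q* = √(2DS/H) · √((H+B)/B).
√(2DS/H) = √(2 × 39,800 × 153 / 15.5) = 886.414.
√((H+B)/B) = √((15.5+141)/141) = 1.0535.
Q* ≈ 933.865.

Q* ≈ 933.9 packs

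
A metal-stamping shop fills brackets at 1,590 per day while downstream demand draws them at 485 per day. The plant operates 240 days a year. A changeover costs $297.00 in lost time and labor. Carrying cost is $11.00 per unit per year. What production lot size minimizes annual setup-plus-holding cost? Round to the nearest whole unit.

Q* ≈ 3,007 brackets

Annual demand D = 485 × 240 = 116,400.
Production build-up factor (1 − d/p) = 1 − 485/1,590 = 0.6950.
Q* = √(2DS / (H(1 − d/p))) = √(2 × 116,400 × 297 / (11 × 0.6950)).
= √(69,141,600 / 7.6447) ≈ 3007.397.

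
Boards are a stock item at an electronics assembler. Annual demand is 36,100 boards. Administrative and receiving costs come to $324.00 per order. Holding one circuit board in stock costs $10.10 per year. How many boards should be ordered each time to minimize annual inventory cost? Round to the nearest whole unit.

Q* ≈ 1,522 boards

EOQ = √(2DS / H) = √(2 × 36,100 × 324 / 10.1).
= √(23,392,800 / 10.1) = √2,316,118.8119 ≈ 1521.880.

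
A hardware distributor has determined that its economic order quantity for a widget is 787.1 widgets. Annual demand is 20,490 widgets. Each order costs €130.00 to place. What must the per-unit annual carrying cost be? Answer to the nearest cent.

H ≈ €8.60

Invert the EOQ relation Q*² = 2DS/H.
From Q* = √(2DS/H): H = 2DS / Q*² = 2 × 20,490 × 130 / 787.1² = 8.5991.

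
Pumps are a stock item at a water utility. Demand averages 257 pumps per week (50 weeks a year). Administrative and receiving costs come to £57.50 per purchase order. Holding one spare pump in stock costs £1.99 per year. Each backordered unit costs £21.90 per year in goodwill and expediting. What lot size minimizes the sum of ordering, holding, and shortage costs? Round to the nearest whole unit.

Q* ≈ 900 pumps

Annual demand D = 257 × 50 = 12,850.
With planned backorders, Q* = √(2DS/H) · √((H+B)/B).
√(2DS/H) = √(2 × 12,850 × 57.5 / 1.99) = 861.735.
√((H+B)/B) = √((1.99+21.9)/21.9) = 1.0444.
Q* ≈ 900.036.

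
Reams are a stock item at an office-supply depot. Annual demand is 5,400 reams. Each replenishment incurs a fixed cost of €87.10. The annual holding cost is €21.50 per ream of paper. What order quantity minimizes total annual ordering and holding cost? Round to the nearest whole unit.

EOQ = √(2DS / H) = √(2 × 5,400 × 87.1 / 21.5).
= √(940,680 / 21.5) = √43,752.5581 ≈ 209.171.

Q* ≈ 209 reams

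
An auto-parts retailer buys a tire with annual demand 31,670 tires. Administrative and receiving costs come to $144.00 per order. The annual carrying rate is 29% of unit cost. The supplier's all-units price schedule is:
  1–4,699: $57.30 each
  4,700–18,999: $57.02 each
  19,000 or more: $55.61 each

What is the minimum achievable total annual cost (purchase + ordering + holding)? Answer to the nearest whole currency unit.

TC* ≈ $1,827,002

Holding cost per unit per year at price C is H = 0.29·C.
Candidates are each tier's EOQ (if it falls in that tier) and each price-break quantity.
EOQ at $57.30 = 740.9 (feasible in tier 1): TC = 31,670×$57.30 + (31,670/740.9)×144 + (740.9/2)×0.29×$57.30 = $1,827,002.09.
EOQ at $57.02 = 742.7 < 4700, so use break Q=4700: TC = 31,670×$57.02 + (31,670/4700.0)×144 + (4700.0/2)×0.29×$57.02 = $1,845,652.84.
EOQ at $55.61 = 752.0 < 19000, so use break Q=19000: TC = 31,670×$55.61 + (31,670/19000.0)×144 + (19000.0/2)×0.29×$55.61 = $1,914,614.28.
Lowest total cost among the candidates is at Q = 740.9.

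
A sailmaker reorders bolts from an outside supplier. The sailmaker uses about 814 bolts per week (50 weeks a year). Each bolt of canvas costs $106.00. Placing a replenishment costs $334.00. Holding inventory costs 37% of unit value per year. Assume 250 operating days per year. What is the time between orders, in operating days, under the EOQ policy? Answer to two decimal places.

Annual demand D = 814 × 50 = 40,700.
Holding cost H = 0.37 × $106.00 = $39.2200 per unit per year.
Q* = √(2DS/H) = √(2 × 40,700 × 334 / 39.22) ≈ 832.59.
Cycle time = Q*/D × 250 = 832.59 / 40,700 × 250 ≈ 5.114 days.

T ≈ 5.11 days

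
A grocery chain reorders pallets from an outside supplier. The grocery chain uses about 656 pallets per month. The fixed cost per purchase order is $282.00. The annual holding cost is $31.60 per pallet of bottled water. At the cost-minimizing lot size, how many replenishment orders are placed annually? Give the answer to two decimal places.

Annual demand D = 656 × 12 = 7,872.
EOQ = √(2DS/H) = √(2 × 7,872 × 282 / 31.6) ≈ 374.83.
Orders per year = D / Q* = 7,872 / 374.83 ≈ 21.001.

N ≈ 21.00 orders per year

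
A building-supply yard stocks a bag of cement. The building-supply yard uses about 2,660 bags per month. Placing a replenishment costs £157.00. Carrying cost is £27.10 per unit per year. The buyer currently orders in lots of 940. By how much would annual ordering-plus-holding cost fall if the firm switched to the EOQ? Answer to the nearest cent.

Extra cost ≈ £1,587.42 per year

Annual demand D = 2,660 × 12 = 31,920.
EOQ = √(2DS/H) = √(2 × 31,920 × 157 / 27.1) ≈ 608.15.
Cost at Q* = (D/Q*)S + (Q*/2)H = √(2DSH) ≈ £16,480.90.
Cost at Q = 940: (31,920/940)×157 + (940/2)×27.1 = £5,331.32 + £12,737.00 = £18,068.32.
Excess = £18,068.32 − £16,480.90 = £1,587.42.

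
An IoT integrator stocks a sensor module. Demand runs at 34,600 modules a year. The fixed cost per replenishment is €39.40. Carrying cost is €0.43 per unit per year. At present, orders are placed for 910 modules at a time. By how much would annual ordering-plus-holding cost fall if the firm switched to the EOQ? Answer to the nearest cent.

EOQ = √(2DS/H) = √(2 × 34,600 × 39.4 / 0.43) ≈ 2518.06.
Cost at Q* = (D/Q*)S + (Q*/2)H = √(2DSH) ≈ €1,082.77.
Cost at Q = 910: (34,600/910)×39.4 + (910/2)×0.43 = €1,498.07 + €195.65 = €1,693.72.
Excess = €1,693.72 − €1,082.77 = €610.95.

Extra cost ≈ €610.95 per year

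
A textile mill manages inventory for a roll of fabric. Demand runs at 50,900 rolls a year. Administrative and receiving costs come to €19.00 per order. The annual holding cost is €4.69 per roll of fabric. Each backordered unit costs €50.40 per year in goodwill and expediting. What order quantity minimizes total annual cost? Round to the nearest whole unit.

Q* ≈ 671 rolls

With planned backorders, Q* = √(2DS/H) · √((H+B)/B).
√(2DS/H) = √(2 × 50,900 × 19 / 4.69) = 642.191.
√((H+B)/B) = √((4.69+50.4)/50.4) = 1.0455.
Q* ≈ 671.406.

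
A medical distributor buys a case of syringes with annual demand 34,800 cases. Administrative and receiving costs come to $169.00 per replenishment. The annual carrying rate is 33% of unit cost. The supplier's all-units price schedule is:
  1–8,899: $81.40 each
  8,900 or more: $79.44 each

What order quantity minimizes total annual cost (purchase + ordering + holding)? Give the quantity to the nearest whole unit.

Holding cost per unit per year at price C is H = 0.33·C.
Candidates are each tier's EOQ (if it falls in that tier) and each price-break quantity.
EOQ at $81.40 = 661.7 (feasible in tier 1): TC = 34,800×$81.40 + (34,800/661.7)×169 + (661.7/2)×0.33×$81.40 = $2,850,495.31.
EOQ at $79.44 = 669.8 < 8900, so use break Q=8900: TC = 34,800×$79.44 + (34,800/8900.0)×169 + (8900.0/2)×0.33×$79.44 = $2,881,830.45.
Lowest total cost is $2,850,495.31 at Q = 661.7.

Q* ≈ 662 cases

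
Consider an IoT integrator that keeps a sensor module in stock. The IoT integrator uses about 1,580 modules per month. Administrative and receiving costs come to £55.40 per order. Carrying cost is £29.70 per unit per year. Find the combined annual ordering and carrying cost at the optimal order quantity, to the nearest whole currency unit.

Annual demand D = 1,580 × 12 = 18,960.
Q* = √(2DS/H) = √(2 × 18,960 × 55.4 / 29.7) ≈ 265.96.
At Q*, ordering cost (D/Q*)S equals holding cost (Q*/2)H, each = √(DSH/2).
Minimum total = √(2DSH) = √(2 × 18,960 × 55.4 × 29.7) ≈ 7898.912.

TC* ≈ £7,899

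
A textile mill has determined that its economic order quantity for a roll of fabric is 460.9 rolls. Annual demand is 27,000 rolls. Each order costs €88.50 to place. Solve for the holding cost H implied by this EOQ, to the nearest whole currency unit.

Invert the EOQ relation Q*² = 2DS/H.
From Q* = √(2DS/H): H = 2DS / Q*² = 2 × 27,000 × 88.5 / 460.9² = 22.4969.

H ≈ €22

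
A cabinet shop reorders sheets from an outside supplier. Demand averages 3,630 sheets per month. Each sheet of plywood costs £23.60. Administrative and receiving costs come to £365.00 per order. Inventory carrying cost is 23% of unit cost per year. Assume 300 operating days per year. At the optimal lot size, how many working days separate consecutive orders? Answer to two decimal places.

Annual demand D = 3,630 × 12 = 43,560.
Holding cost H = 0.23 × £23.60 = £5.4280 per unit per year.
Q* = √(2DS/H) = √(2 × 43,560 × 365 / 5.428) ≈ 2420.39.
Cycle time = Q*/D × 300 = 2420.39 / 43,560 × 300 ≈ 16.669 days.

T ≈ 16.67 days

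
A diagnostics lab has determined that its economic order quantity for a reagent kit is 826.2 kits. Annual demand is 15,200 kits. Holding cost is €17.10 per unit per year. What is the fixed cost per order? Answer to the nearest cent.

The basic EOQ model gives Q* = √(2DS/H); rearrange for the unknown.
From Q* = √(2DS/H): S = Q*²H / (2D) = 826.2² × 17.1 / (2 × 15,200) = 383.9661.

S ≈ €383.97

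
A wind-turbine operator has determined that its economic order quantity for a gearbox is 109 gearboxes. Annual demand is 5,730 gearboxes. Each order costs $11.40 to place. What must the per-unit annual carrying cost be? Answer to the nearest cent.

H ≈ $11.00

Invert the EOQ relation Q*² = 2DS/H.
From Q* = √(2DS/H): H = 2DS / Q*² = 2 × 5,730 × 11.4 / 109² = 10.9960.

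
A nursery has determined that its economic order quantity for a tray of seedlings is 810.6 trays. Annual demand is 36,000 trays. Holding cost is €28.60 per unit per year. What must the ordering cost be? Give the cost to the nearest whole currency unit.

S ≈ €261

The basic EOQ model gives Q* = √(2DS/H); rearrange for the unknown.
From Q* = √(2DS/H): S = Q*²H / (2D) = 810.6² × 28.6 / (2 × 36,000) = 261.0037.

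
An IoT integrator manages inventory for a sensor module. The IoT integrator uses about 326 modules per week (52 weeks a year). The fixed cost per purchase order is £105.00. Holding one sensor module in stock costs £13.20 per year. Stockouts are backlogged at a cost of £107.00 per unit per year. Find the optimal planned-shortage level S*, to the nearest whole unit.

S* ≈ 60 modules

Annual demand D = 326 × 52 = 16,952.
With planned backorders, Q* = √(2DS/H) · √((H+B)/B).
√(2DS/H) = √(2 × 16,952 × 105 / 13.2) = 519.318.
√((H+B)/B) = √((13.2+107)/107) = 1.0599.
Q* ≈ 550.419.
S* = Q* · H/(H+B) = 550.419 × 13.2/120.2 ≈ 60.445.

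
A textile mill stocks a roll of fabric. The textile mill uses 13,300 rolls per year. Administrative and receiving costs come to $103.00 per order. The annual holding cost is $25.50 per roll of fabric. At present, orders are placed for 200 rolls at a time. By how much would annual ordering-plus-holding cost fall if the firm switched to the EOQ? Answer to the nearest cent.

Extra cost ≈ $1,040.98 per year

EOQ = √(2DS/H) = √(2 × 13,300 × 103 / 25.5) ≈ 327.79.
Cost at Q* = (D/Q*)S + (Q*/2)H = √(2DSH) ≈ $8,358.52.
Cost at Q = 200: (13,300/200)×103 + (200/2)×25.5 = $6,849.50 + $2,550.00 = $9,399.50.
Excess = $9,399.50 − $8,358.52 = $1,040.98.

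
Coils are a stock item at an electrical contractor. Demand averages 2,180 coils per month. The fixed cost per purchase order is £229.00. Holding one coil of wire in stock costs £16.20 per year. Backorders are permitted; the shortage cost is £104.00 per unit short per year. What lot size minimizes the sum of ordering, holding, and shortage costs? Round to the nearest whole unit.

Annual demand D = 2,180 × 12 = 26,160.
With planned backorders, Q* = √(2DS/H) · √((H+B)/B).
√(2DS/H) = √(2 × 26,160 × 229 / 16.2) = 859.991.
√((H+B)/B) = √((16.2+104)/104) = 1.0751.
Q* ≈ 924.548.

Q* ≈ 925 coils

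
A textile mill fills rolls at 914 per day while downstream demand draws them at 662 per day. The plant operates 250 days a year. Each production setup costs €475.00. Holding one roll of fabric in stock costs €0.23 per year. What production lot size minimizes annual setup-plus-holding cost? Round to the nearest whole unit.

Annual demand D = 662 × 250 = 165,500.
Production build-up factor (1 − d/p) = 1 − 662/914 = 0.2757.
Q* = √(2DS / (H(1 − d/p))) = √(2 × 165,500 × 475 / (0.23 × 0.2757)).
= √(157,225,000 / 0.0634) ≈ 49793.163.

Q* ≈ 49,793 rolls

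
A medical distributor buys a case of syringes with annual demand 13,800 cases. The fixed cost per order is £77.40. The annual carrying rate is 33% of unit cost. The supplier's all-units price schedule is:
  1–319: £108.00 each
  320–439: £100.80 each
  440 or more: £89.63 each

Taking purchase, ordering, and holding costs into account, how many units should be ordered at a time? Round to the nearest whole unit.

Holding cost per unit per year at price C is H = 0.33·C.
Candidates are each tier's EOQ (if it falls in that tier) and each price-break quantity.
EOQ at £108.00 = 244.8 (feasible in tier 1): TC = 13,800×£108.00 + (13,800/244.8)×77.4 + (244.8/2)×0.33×£108.00 = £1,499,125.57.
EOQ at £100.80 = 253.4 < 320, so use break Q=320: TC = 13,800×£100.80 + (13,800/320.0)×77.4 + (320.0/2)×0.33×£100.80 = £1,399,700.11.
EOQ at £89.63 = 268.7 < 440, so use break Q=440: TC = 13,800×£89.63 + (13,800/440.0)×77.4 + (440.0/2)×0.33×£89.63 = £1,245,828.68.
Lowest total cost is £1,245,828.68 at Q = 440.0.

Q* ≈ 440 cases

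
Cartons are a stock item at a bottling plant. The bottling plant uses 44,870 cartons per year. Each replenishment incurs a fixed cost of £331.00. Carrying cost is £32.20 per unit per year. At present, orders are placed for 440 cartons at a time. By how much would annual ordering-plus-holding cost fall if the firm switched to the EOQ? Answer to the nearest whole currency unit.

Extra cost ≈ £9,912 per year

EOQ = √(2DS/H) = √(2 × 44,870 × 331 / 32.2) ≈ 960.46.
Cost at Q* = (D/Q*)S + (Q*/2)H = √(2DSH) ≈ £30,926.80.
Cost at Q = 440: (44,870/440)×331 + (440/2)×32.2 = £33,754.48 + £7,084.00 = £40,838.48.
Excess = £40,838.48 − £30,926.80 = £9,911.68.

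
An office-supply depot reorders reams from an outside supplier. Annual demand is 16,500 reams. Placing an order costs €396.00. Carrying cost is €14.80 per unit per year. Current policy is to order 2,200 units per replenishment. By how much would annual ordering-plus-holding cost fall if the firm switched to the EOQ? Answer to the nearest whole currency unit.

Extra cost ≈ €5,343 per year

EOQ = √(2DS/H) = √(2 × 16,500 × 396 / 14.8) ≈ 939.67.
Cost at Q* = (D/Q*)S + (Q*/2)H = √(2DSH) ≈ €13,907.06.
Cost at Q = 2,200: (16,500/2,200)×396 + (2,200/2)×14.8 = €2,970.00 + €16,280.00 = €19,250.00.
Excess = €19,250.00 − €13,907.06 = €5,342.94.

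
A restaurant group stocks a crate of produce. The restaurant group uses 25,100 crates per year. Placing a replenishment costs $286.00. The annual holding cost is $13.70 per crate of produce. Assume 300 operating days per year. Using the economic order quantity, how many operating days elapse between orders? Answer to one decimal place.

T ≈ 12.2 days

The optimal lot size = √(2DS/H) = √(2 × 25,100 × 286 / 13.7) ≈ 1023.70.
Cycle time = Q*/D × 300 = 1023.70 / 25,100 × 300 ≈ 12.236 days.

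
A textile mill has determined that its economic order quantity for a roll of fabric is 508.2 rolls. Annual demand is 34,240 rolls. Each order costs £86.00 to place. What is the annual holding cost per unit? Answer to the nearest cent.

The basic EOQ model gives Q* = √(2DS/H); rearrange for the unknown.
From Q* = √(2DS/H): H = 2DS / Q*² = 2 × 34,240 × 86 / 508.2² = 22.8030.

H ≈ £22.80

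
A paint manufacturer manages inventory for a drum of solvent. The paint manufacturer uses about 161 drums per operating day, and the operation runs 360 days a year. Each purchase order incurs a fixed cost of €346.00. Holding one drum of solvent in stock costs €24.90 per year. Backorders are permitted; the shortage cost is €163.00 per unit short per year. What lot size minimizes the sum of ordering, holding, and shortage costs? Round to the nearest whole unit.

Q* ≈ 1,363 drums

Annual demand D = 161 × 360 = 57,960.
With planned backorders, Q* = √(2DS/H) · √((H+B)/B).
√(2DS/H) = √(2 × 57,960 × 346 / 24.9) = 1269.163.
√((H+B)/B) = √((24.9+163)/163) = 1.0737.
Q* ≈ 1362.659.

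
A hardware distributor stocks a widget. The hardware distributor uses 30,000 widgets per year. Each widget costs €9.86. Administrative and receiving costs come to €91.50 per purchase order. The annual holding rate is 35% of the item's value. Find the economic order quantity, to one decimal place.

Holding cost H = 0.35 × €9.86 = €3.4510 per unit per year.
EOQ = √(2DS / H) = √(2 × 30,000 × 91.5 / 3.451).
= √(5,490,000 / 3.451) = √1,590,843.2338 ≈ 1261.286.

Q* ≈ 1,261.3 widgets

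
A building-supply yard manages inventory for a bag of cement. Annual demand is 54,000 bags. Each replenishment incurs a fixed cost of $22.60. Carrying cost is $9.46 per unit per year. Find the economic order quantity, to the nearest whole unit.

EOQ = √(2DS / H) = √(2 × 54,000 × 22.6 / 9.46).
= √(2,440,800 / 9.46) = √258,012.685 ≈ 507.949.

Q* ≈ 508 bags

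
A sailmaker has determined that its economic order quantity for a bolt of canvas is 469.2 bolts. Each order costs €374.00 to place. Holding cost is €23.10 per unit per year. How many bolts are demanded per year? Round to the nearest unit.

Squaring Q* = √(2DS/H) gives Q*² = 2DS/H.
From Q* = √(2DS/H): D = Q*²H / (2S) = 469.2² × 23.1 / (2 × 374) = 6798.708.

D ≈ 6,799 bolts per year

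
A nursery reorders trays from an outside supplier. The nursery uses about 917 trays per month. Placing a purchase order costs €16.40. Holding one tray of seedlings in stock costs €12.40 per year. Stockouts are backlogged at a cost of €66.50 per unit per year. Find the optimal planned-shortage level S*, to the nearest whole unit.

S* ≈ 29 trays

Annual demand D = 917 × 12 = 11,004.
With planned backorders, Q* = √(2DS/H) · √((H+B)/B).
√(2DS/H) = √(2 × 11,004 × 16.4 / 12.4) = 170.609.
√((H+B)/B) = √((12.4+66.5)/66.5) = 1.0893.
Q* ≈ 185.836.
S* = Q* · H/(H+B) = 185.836 × 12.4/78.9 ≈ 29.206.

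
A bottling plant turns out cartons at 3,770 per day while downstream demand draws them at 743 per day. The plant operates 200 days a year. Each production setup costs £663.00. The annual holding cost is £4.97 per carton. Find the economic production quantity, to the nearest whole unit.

Q* ≈ 7,027 cartons

Annual demand D = 743 × 200 = 148,600.
Production build-up factor (1 − d/p) = 1 − 743/3,770 = 0.8029.
Q* = √(2DS / (H(1 − d/p))) = √(2 × 148,600 × 663 / (4.97 × 0.8029)).
= √(197,043,600 / 3.9905) ≈ 7026.959.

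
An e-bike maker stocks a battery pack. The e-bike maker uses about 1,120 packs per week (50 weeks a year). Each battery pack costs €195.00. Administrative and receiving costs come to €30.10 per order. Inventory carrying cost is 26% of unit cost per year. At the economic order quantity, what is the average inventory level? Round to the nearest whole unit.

Average inventory ≈ 129 packs

Annual demand D = 1,120 × 50 = 56,000.
Holding cost H = 0.26 × €195.00 = €50.7000 per unit per year.
Q* = √(2DS/H) = √(2 × 56,000 × 30.1 / 50.7) ≈ 257.86.
Average inventory = Q*/2 ≈ 257.86 / 2 = 128.931.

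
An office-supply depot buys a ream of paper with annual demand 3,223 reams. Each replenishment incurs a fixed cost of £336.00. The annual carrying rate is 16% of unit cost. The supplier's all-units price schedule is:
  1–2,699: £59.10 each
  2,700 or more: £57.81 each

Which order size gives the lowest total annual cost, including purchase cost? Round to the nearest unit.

Holding cost per unit per year at price C is H = 0.16·C.
For each price level, check whether its EOQ is feasible; otherwise the best quantity at that price is the breakpoint.
EOQ at £59.10 = 478.6 (feasible in tier 1): TC = 3,223×£59.10 + (3,223/478.6)×336 + (478.6/2)×0.16×£59.10 = £195,004.82.
EOQ at £57.81 = 483.9 < 2700, so use break Q=2700: TC = 3,223×£57.81 + (3,223/2700.0)×336 + (2700.0/2)×0.16×£57.81 = £199,209.67.
Lowest total cost is £195,004.82 at Q = 478.6.

Q* ≈ 479 reams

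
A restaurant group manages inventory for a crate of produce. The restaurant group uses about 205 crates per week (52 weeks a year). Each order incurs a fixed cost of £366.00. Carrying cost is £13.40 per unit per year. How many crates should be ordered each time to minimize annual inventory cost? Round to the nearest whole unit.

Annual demand D = 205 × 52 = 10,660.
EOQ = √(2DS / H) = √(2 × 10,660 × 366 / 13.4).
= √(7,803,120 / 13.4) = √582,322.3881 ≈ 763.101.

Q* ≈ 763 crates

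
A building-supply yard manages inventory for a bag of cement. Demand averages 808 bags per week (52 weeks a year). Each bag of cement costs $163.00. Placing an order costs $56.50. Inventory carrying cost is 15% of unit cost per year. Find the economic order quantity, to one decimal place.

Q* ≈ 440.7 bags

Annual demand D = 808 × 52 = 42,016.
Holding cost H = 0.15 × $163.00 = $24.4500 per unit per year.
EOQ = √(2DS / H) = √(2 × 42,016 × 56.5 / 24.45).
= √(4,747,808 / 24.45) = √194,184.3763 ≈ 440.664.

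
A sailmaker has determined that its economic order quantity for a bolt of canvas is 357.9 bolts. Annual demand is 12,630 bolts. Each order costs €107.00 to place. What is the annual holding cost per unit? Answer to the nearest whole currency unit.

The basic EOQ model gives Q* = √(2DS/H); rearrange for the unknown.
From Q* = √(2DS/H): H = 2DS / Q*² = 2 × 12,630 × 107 / 357.9² = 21.1005.

H ≈ €21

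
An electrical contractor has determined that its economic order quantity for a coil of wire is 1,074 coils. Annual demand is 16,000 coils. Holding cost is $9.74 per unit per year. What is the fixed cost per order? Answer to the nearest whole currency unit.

S ≈ $351

Invert the EOQ relation Q*² = 2DS/H.
From Q* = √(2DS/H): S = Q*²H / (2D) = 1,074² × 9.74 / (2 × 16,000) = 351.0893.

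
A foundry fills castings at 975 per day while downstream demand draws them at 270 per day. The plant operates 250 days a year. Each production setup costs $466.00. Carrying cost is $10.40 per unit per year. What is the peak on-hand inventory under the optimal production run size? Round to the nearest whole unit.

Annual demand D = 270 × 250 = 67,500.
Production build-up factor (1 − d/p) = 1 − 270/975 = 0.7231.
Q* = √(2DS / (H(1 − d/p))) = √(2 × 67,500 × 466 / (10.4 × 0.7231)).
= √(62,910,000 / 7.52) ≈ 2892.351.
Maximum inventory = Q*(1 − d/p) = 2892.351 × 0.7231 ≈ 2091.392.

I_max ≈ 2,091 castings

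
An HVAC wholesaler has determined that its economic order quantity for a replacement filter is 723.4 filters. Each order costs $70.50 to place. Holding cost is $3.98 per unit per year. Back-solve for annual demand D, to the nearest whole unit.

The basic EOQ model gives Q* = √(2DS/H); rearrange for the unknown.
From Q* = √(2DS/H): D = Q*²H / (2S) = 723.4² × 3.98 / (2 × 70.5) = 14771.377.

D ≈ 14,771 filters per year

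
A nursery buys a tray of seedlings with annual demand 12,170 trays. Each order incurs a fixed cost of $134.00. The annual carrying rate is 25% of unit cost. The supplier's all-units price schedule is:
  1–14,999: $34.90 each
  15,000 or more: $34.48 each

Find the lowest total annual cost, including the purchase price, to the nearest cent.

TC* ≈ $430,067.52

Holding cost per unit per year at price C is H = 0.25·C.
For each price level, check whether its EOQ is feasible; otherwise the best quantity at that price is the breakpoint.
EOQ at $34.90 = 611.4 (feasible in tier 1): TC = 12,170×$34.90 + (12,170/611.4)×134 + (611.4/2)×0.25×$34.90 = $430,067.52.
EOQ at $34.48 = 615.1 < 15000, so use break Q=15000: TC = 12,170×$34.48 + (12,170/15000.0)×134 + (15000.0/2)×0.25×$34.48 = $484,380.32.
Lowest total cost among the candidates is at Q = 611.4.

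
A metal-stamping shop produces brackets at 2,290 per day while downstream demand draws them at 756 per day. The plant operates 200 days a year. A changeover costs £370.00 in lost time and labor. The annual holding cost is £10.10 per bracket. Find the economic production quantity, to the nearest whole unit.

Q* ≈ 4,067 brackets

Annual demand D = 756 × 200 = 151,200.
Production build-up factor (1 − d/p) = 1 − 756/2,290 = 0.6699.
Q* = √(2DS / (H(1 − d/p))) = √(2 × 151,200 × 370 / (10.1 × 0.6699)).
= √(111,888,000 / 6.7657) ≈ 4066.644.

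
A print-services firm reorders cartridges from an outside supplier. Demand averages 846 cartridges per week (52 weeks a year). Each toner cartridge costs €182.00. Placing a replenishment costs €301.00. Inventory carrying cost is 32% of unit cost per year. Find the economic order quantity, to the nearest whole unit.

Annual demand D = 846 × 52 = 43,992.
Holding cost H = 0.32 × €182.00 = €58.2400 per unit per year.
EOQ = √(2DS / H) = √(2 × 43,992 × 301 / 58.24).
= √(26,483,184 / 58.24) = √454,725 ≈ 674.333.

Q* ≈ 674 cartridges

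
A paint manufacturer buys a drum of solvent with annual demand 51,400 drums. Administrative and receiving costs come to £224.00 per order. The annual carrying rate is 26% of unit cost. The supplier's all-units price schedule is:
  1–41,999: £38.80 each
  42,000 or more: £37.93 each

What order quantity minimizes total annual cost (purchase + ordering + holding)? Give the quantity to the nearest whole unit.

Q* ≈ 1,511 drums

Holding cost per unit per year at price C is H = 0.26·C.
Candidates are each tier's EOQ (if it falls in that tier) and each price-break quantity.
EOQ at £38.80 = 1510.8 (feasible in tier 1): TC = 51,400×£38.80 + (51,400/1510.8)×224 + (1510.8/2)×0.26×£38.80 = £2,009,561.34.
EOQ at £37.93 = 1528.1 < 42000, so use break Q=42000: TC = 51,400×£37.93 + (51,400/42000.0)×224 + (42000.0/2)×0.26×£37.93 = £2,156,973.93.
Lowest total cost is £2,009,561.34 at Q = 1510.8.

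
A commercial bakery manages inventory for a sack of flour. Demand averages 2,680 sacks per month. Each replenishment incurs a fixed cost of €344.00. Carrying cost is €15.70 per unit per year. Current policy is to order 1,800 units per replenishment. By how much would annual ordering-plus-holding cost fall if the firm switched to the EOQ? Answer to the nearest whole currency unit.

Annual demand D = 2,680 × 12 = 32,160.
EOQ = √(2DS/H) = √(2 × 32,160 × 344 / 15.7) ≈ 1187.14.
Cost at Q* = (D/Q*)S + (Q*/2)H = √(2DSH) ≈ €18,638.12.
Cost at Q = 1,800: (32,160/1,800)×344 + (1,800/2)×15.7 = €6,146.13 + €14,130.00 = €20,276.13.
Excess = €20,276.13 − €18,638.12 = €1,638.01.

Extra cost ≈ €1,638 per year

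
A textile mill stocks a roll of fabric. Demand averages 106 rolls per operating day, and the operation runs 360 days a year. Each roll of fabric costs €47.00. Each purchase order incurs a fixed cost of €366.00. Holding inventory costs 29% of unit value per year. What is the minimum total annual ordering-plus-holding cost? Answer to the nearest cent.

Annual demand D = 106 × 360 = 38,160.
Holding cost H = 0.29 × €47.00 = €13.6300 per unit per year.
The optimal lot size = √(2DS/H) = √(2 × 38,160 × 366 / 13.63) ≈ 1431.57.
At the optimum the two cost components are equal, so total cost = 2·(Q*/2)H = Q*·H.
Minimum total = √(2DSH) = √(2 × 38,160 × 366 × 13.63) ≈ 19512.263.

TC* ≈ €19,512.26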